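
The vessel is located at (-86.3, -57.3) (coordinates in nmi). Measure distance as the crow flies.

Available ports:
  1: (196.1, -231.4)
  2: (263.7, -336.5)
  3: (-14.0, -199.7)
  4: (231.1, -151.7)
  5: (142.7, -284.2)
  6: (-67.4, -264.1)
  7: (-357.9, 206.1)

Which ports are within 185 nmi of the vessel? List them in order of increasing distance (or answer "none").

Distances from (-86.3, -57.3):
1: 331.8 nmi
2: 447.7 nmi
3: 159.7 nmi
4: 331.1 nmi
5: 322.4 nmi
6: 207.7 nmi
7: 378.3 nmi
Threshold 185 nmi: 3 (159.7 nmi) is within range.

3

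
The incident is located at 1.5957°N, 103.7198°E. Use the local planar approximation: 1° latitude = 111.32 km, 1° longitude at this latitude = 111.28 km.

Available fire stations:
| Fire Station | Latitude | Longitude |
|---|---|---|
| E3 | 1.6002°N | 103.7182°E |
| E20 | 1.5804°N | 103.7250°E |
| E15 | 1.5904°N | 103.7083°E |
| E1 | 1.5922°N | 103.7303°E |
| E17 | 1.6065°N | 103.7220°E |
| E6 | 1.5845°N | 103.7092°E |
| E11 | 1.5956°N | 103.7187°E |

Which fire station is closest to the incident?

Distances from 1.5957°N, 103.7198°E:
E3: √((0.0045·111.32)² + (-0.0016·111.28)²) = √(0.250941 + 0.031701) = 0.5316 km
E20: √((-0.0153·111.32)² + (0.0052·111.28)²) = √(2.900877 + 0.334843) = 1.7988 km
E15: √((-0.0053·111.32)² + (-0.0115·111.28)²) = √(0.348095 + 1.637683) = 1.4092 km
E1: √((-0.0035·111.32)² + (0.0105·111.28)²) = √(0.151804 + 1.365252) = 1.2317 km
E17: √((0.0108·111.32)² + (0.0022·111.28)²) = √(1.445419 + 0.059935) = 1.2269 km
E6: √((-0.0112·111.32)² + (-0.0106·111.28)²) = √(1.554470 + 1.391381) = 1.7163 km
E11: √((-0.0001·111.32)² + (-0.0011·111.28)²) = √(0.000124 + 0.014984) = 0.1229 km
Minimum: E11 at 0.1229 km.

E11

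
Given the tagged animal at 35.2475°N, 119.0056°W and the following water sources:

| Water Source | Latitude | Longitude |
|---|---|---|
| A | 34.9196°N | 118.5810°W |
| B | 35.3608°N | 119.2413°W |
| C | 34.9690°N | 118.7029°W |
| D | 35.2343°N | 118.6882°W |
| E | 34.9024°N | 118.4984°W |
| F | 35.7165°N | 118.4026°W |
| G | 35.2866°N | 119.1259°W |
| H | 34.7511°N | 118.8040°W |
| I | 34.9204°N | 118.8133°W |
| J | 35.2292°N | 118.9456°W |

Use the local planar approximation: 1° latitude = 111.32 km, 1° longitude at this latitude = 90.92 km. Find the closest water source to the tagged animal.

J

Distances from 35.2475°N, 119.0056°W:
A: √((-0.3279·111.32)² + (0.4246·90.92)²) = √(1332.383447 + 1490.317612) = 53.1291 km
B: √((0.1133·111.32)² + (-0.2357·90.92)²) = √(159.076569 + 459.238214) = 24.8659 km
C: √((-0.2785·111.32)² + (0.3027·90.92)²) = √(961.162447 + 757.432082) = 41.4559 km
D: √((-0.0132·111.32)² + (0.3174·90.92)²) = √(2.159207 + 832.784626) = 28.8954 km
E: √((-0.3451·111.32)² + (0.5072·90.92)²) = √(1475.829931 + 2126.558547) = 60.0199 km
F: √((0.4690·111.32)² + (0.6030·90.92)²) = √(2725.788034 + 3005.754309) = 75.7070 km
G: √((0.0391·111.32)² + (-0.1203·90.92)²) = √(18.945231 + 119.632756) = 11.7719 km
H: √((-0.4964·111.32)² + (0.2016·90.92)²) = √(3053.584490 + 335.969544) = 58.2199 km
I: √((-0.3271·111.32)² + (0.1923·90.92)²) = √(1325.889965 + 305.687319) = 40.3928 km
J: √((-0.0183·111.32)² + (0.0600·90.92)²) = √(4.150005 + 29.759207) = 5.8232 km
Minimum: J at 5.8232 km.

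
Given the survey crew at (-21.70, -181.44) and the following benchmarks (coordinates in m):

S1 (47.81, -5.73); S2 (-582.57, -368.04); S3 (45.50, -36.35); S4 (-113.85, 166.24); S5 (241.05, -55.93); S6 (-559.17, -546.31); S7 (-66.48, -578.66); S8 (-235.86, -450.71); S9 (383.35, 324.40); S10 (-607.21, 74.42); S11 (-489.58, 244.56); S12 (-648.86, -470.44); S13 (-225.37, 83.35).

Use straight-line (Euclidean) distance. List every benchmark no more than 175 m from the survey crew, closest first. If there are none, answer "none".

S3

Distances from (-21.70, -181.44):
S1: 188.96 m
S2: 591.10 m
S3: 159.90 m
S4: 359.68 m
S5: 291.19 m
S6: 649.62 m
S7: 399.74 m
S8: 344.05 m
S9: 648.03 m
S10: 638.97 m
S11: 632.76 m
S12: 690.54 m
S13: 334.06 m
Threshold 175 m: S3 (159.90 m) is within range.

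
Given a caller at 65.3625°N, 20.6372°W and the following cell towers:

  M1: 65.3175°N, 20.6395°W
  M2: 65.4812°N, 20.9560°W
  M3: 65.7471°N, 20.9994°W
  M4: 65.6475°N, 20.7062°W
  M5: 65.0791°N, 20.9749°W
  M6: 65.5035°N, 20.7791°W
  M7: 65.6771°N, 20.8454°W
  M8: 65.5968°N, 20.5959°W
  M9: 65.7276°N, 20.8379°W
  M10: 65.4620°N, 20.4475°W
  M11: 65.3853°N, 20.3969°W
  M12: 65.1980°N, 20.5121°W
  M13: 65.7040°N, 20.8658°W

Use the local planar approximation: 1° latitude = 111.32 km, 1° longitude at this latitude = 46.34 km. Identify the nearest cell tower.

M1

Distances from 65.3625°N, 20.6372°W:
M1: √((-0.0450·111.32)² + (-0.0023·46.34)²) = √(25.094088 + 0.011360) = 5.0105 km
M2: √((0.1187·111.32)² + (-0.3188·46.34)²) = √(174.601445 + 218.247202) = 19.8204 km
M3: √((0.3846·111.32)² + (-0.3622·46.34)²) = √(1833.010510 + 281.714338) = 45.9861 km
M4: √((0.2850·111.32)² + (-0.0690·46.34)²) = √(1006.551766 + 10.223750) = 31.8869 km
M5: √((-0.2834·111.32)² + (-0.3377·46.34)²) = √(995.281856 + 244.891764) = 35.2161 km
M6: √((0.1410·111.32)² + (-0.1419·46.34)²) = √(246.368183 + 43.239120) = 17.0179 km
M7: √((0.3146·111.32)² + (-0.2082·46.34)²) = √(1226.489492 + 93.083672) = 36.3259 km
M8: √((0.2343·111.32)² + (0.0413·46.34)²) = √(680.285121 + 3.662791) = 26.1524 km
M9: √((0.3651·111.32)² + (-0.2007·46.34)²) = √(1651.847922 + 86.498147) = 41.6935 km
M10: √((0.0995·111.32)² + (0.1897·46.34)²) = √(122.685308 + 77.276371) = 14.1408 km
M11: √((0.0228·111.32)² + (0.2403·46.34)²) = √(6.441931 + 123.999405) = 11.4211 km
M12: √((-0.1645·111.32)² + (0.1251·46.34)²) = √(335.334471 + 33.606763) = 19.2078 km
M13: √((0.3415·111.32)² + (-0.2286·46.34)²) = √(1445.199529 + 112.218513) = 39.4641 km
Minimum: M1 at 5.0105 km.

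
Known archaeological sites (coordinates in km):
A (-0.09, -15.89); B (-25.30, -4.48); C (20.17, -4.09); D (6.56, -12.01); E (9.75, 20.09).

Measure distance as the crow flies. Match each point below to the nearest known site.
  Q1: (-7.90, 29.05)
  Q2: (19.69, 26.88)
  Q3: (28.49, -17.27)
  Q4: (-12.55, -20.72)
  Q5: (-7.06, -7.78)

Q1 at (-7.90, 29.05):
  A: √((7.81)² + (-44.94)²) = √(60.9961 + 2019.6036) = 45.61 km
  B: √((-17.40)² + (-33.53)²) = √(302.7600 + 1124.2609) = 37.78 km
  C: √((28.07)² + (-33.14)²) = √(787.9249 + 1098.2596) = 43.43 km
  D: √((14.46)² + (-41.06)²) = √(209.0916 + 1685.9236) = 43.53 km
  E: √((17.65)² + (-8.96)²) = √(311.5225 + 80.2816) = 19.79 km
  → nearest: E (19.79 km)
Q2 at (19.69, 26.88):
  A: √((-19.78)² + (-42.77)²) = √(391.2484 + 1829.2729) = 47.12 km
  B: √((-44.99)² + (-31.36)²) = √(2024.1001 + 983.4496) = 54.84 km
  C: √((0.48)² + (-30.97)²) = √(0.2304 + 959.1409) = 30.97 km
  D: √((-13.13)² + (-38.89)²) = √(172.3969 + 1512.4321) = 41.05 km
  E: √((-9.94)² + (-6.79)²) = √(98.8036 + 46.1041) = 12.04 km
  → nearest: E (12.04 km)
Q3 at (28.49, -17.27):
  A: √((-28.58)² + (1.38)²) = √(816.8164 + 1.9044) = 28.61 km
  B: √((-53.79)² + (12.79)²) = √(2893.3641 + 163.5841) = 55.29 km
  C: √((-8.32)² + (13.18)²) = √(69.2224 + 173.7124) = 15.59 km
  D: √((-21.93)² + (5.26)²) = √(480.9249 + 27.6676) = 22.55 km
  E: √((-18.74)² + (37.36)²) = √(351.1876 + 1395.7696) = 41.80 km
  → nearest: C (15.59 km)
Q4 at (-12.55, -20.72):
  A: √((12.46)² + (4.83)²) = √(155.2516 + 23.3289) = 13.36 km
  B: √((-12.75)² + (16.24)²) = √(162.5625 + 263.7376) = 20.65 km
  C: √((32.72)² + (16.63)²) = √(1070.5984 + 276.5569) = 36.70 km
  D: √((19.11)² + (8.71)²) = √(365.1921 + 75.8641) = 21.00 km
  E: √((22.30)² + (40.81)²) = √(497.2900 + 1665.4561) = 46.51 km
  → nearest: A (13.36 km)
Q5 at (-7.06, -7.78):
  A: √((6.97)² + (-8.11)²) = √(48.5809 + 65.7721) = 10.69 km
  B: √((-18.24)² + (3.30)²) = √(332.6976 + 10.8900) = 18.54 km
  C: √((27.23)² + (3.69)²) = √(741.4729 + 13.6161) = 27.48 km
  D: √((13.62)² + (-4.23)²) = √(185.5044 + 17.8929) = 14.26 km
  E: √((16.81)² + (27.87)²) = √(282.5761 + 776.7369) = 32.55 km
  → nearest: A (10.69 km)

Q1→E; Q2→E; Q3→C; Q4→A; Q5→A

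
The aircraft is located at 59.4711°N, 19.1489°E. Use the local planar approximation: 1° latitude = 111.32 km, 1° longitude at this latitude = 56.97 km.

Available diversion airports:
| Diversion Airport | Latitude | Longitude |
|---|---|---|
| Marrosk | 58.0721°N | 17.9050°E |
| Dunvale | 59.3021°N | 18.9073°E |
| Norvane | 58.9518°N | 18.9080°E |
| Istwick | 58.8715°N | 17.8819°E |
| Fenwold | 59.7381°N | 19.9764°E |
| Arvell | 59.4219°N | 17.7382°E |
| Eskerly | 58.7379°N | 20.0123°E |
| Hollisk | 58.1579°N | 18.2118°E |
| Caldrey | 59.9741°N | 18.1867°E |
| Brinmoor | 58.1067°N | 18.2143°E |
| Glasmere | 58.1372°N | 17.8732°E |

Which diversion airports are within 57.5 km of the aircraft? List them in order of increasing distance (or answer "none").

Distances from 59.4711°N, 19.1489°E:
Marrosk: √((-1.3990·111.32)² + (-1.2439·56.97)²) = √(24253.913497 + 5021.845816) = 171.1016 km
Dunvale: √((-0.1690·111.32)² + (-0.2416·56.97)²) = √(353.931979 + 189.446375) = 23.3105 km
Norvane: √((-0.5193·111.32)² + (-0.2409·56.97)²) = √(3341.819897 + 188.350180) = 59.4152 km
Istwick: √((-0.5996·111.32)² + (-1.2670·56.97)²) = √(4455.225018 + 5210.095317) = 98.3124 km
Fenwold: √((0.2670·111.32)² + (0.8275·56.97)²) = √(883.423440 + 2222.431806) = 55.7302 km
Arvell: √((-0.0492·111.32)² + (-1.4107·56.97)²) = √(29.996916 + 6458.947754) = 80.5540 km
Eskerly: √((-0.7332·111.32)² + (0.8634·56.97)²) = √(6661.795670 + 2419.449310) = 95.2956 km
Hollisk: √((-1.3132·111.32)² + (-0.9371·56.97)²) = √(21370.178190 + 2850.127672) = 155.6287 km
Caldrey: √((0.5030·111.32)² + (-0.9622·56.97)²) = √(3135.323556 + 3004.852400) = 78.3593 km
Brinmoor: √((-1.3644·111.32)² + (-0.9346·56.97)²) = √(23069.055655 + 2834.940787) = 160.9472 km
Glasmere: √((-1.3339·111.32)² + (-1.2757·56.97)²) = √(22049.205261 + 5281.892403) = 165.3212 km
Threshold 57.5 km: Dunvale (23.3105 km), Fenwold (55.7302 km) are within range.

Dunvale, Fenwold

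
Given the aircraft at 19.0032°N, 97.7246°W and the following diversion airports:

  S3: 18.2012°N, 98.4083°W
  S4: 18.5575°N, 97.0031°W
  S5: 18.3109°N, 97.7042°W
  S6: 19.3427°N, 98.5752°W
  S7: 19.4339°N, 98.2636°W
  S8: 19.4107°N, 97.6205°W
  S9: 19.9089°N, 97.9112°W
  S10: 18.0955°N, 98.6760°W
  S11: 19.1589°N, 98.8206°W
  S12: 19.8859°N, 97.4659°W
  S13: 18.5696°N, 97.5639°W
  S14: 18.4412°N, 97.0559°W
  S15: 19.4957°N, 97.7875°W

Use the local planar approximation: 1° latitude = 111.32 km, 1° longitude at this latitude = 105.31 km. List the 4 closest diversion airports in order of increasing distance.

S8, S13, S15, S7

Distances from 19.0032°N, 97.7246°W:
S3: √((-0.8020·111.32)² + (-0.6837·105.31)²) = √(7970.675560 + 5184.064368) = 114.6941 km
S4: √((-0.4457·111.32)² + (0.7215·105.31)²) = √(2461.680376 + 5773.137435) = 90.7459 km
S5: √((-0.6923·111.32)² + (0.0204·105.31)²) = √(5939.297211 + 4.615296) = 77.0968 km
S6: √((0.3395·111.32)² + (-0.8506·105.31)²) = √(1428.321431 + 8023.982675) = 97.2230 km
S7: √((0.4307·111.32)² + (-0.5390·105.31)²) = √(2298.773272 + 3221.934861) = 74.3015 km
S8: √((0.4075·111.32)² + (0.1041·105.31)²) = √(2057.792696 + 120.182348) = 46.6688 km
S9: √((0.9057·111.32)² + (-0.1866·105.31)²) = √(10165.181346 + 386.155749) = 102.7197 km
S10: √((-0.9077·111.32)² + (-0.9514·105.31)²) = √(10210.125168 + 10038.423639) = 142.2974 km
S11: √((0.1557·111.32)² + (-1.0960·105.31)²) = √(300.416388 + 13321.720998) = 116.7139 km
S12: √((0.8827·111.32)² + (0.2587·105.31)²) = √(9655.452874 + 742.219026) = 101.9690 km
S13: √((-0.4336·111.32)² + (0.1607·105.31)²) = √(2329.833805 + 286.398658) = 51.1491 km
S14: √((-0.5620·111.32)² + (0.6687·105.31)²) = √(3913.983824 + 4959.088650) = 94.1970 km
S15: √((0.4925·111.32)² + (-0.0629·105.31)²) = √(3005.791590 + 43.877363) = 55.2238 km
Sorted: S8 (46.6688 km) < S13 (51.1491 km) < S15 (55.2238 km) < S7 (74.3015 km) < S5 (77.0968 km) < S4 (90.7459 km) < …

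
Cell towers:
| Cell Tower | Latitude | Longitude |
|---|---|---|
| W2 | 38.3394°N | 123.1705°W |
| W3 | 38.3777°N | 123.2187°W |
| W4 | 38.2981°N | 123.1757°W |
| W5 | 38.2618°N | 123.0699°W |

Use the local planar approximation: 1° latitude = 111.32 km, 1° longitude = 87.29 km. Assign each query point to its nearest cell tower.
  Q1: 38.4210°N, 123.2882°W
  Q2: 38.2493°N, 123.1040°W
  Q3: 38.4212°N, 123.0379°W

Q1→W3; Q2→W5; Q3→W2

Q1 at 38.4210°N, 123.2882°W:
  W2: √((-0.0816·111.32)² + (0.1177·87.29)²) = √(82.513824 + 105.555754) = 13.7138 km
  W3: √((-0.0433·111.32)² + (0.0695·87.29)²) = √(23.233904 + 36.804303) = 7.7484 km
  W4: √((-0.1229·111.32)² + (0.1125·87.29)²) = √(187.176000 + 96.434855) = 16.8407 km
  W5: √((-0.1592·111.32)² + (0.2183·87.29)²) = √(314.074388 + 363.108536) = 26.0227 km
  → nearest: W3 (7.7484 km)
Q2 at 38.2493°N, 123.1040°W:
  W2: √((0.0901·111.32)² + (-0.0665·87.29)²) = √(100.599536 + 33.695529) = 11.5886 km
  W3: √((0.1284·111.32)² + (-0.1147·87.29)²) = √(204.303799 + 100.243408) = 17.4513 km
  W4: √((0.0488·111.32)² + (-0.0717·87.29)²) = √(29.511144 + 39.171238) = 8.2875 km
  W5: √((0.0125·111.32)² + (0.0341·87.29)²) = √(1.936272 + 8.860082) = 3.2858 km
  → nearest: W5 (3.2858 km)
Q3 at 38.4212°N, 123.0379°W:
  W2: √((-0.0818·111.32)² + (-0.1326·87.29)²) = √(82.918799 + 133.972615) = 14.7272 km
  W3: √((-0.0435·111.32)² + (-0.1808·87.29)²) = √(23.449031 + 249.072534) = 16.5082 km
  W4: √((-0.1231·111.32)² + (-0.1378·87.29)²) = √(187.785693 + 144.686304) = 18.2338 km
  W5: √((-0.1594·111.32)² + (-0.0320·87.29)²) = √(314.864015 + 7.802413) = 17.9629 km
  → nearest: W2 (14.7272 km)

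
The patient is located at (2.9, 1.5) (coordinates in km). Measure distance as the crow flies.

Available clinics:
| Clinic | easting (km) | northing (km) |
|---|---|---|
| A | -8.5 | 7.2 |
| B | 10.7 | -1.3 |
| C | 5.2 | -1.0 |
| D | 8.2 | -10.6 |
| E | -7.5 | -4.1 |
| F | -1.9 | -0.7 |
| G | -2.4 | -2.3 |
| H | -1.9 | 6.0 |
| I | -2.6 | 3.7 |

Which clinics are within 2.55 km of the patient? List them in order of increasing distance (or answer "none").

Distances from (2.9, 1.5):
A: 12.7 km
B: 8.3 km
C: 3.4 km
D: 13.2 km
E: 11.8 km
F: 5.3 km
G: 6.5 km
H: 6.6 km
I: 5.9 km
Threshold 2.55 km: none within range.

none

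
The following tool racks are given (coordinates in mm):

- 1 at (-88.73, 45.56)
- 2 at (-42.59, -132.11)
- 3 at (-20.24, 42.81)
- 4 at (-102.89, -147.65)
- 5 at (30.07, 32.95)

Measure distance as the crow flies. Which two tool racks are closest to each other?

Pairwise distances:
3–5: √((50.31)² + (-9.86)²) = √(2531.0961 + 97.2196) = 51.27 mm
2–4: √((-60.30)² + (-15.54)²) = √(3636.0900 + 241.4916) = 62.27 mm
1–3: √((68.49)² + (-2.75)²) = √(4690.8801 + 7.5625) = 68.55 mm
1–5: √((118.80)² + (-12.61)²) = √(14113.4400 + 159.0121) = 119.47 mm
2–3: √((22.35)² + (174.92)²) = √(499.5225 + 30597.0064) = 176.34 mm
2–5: √((72.66)² + (165.06)²) = √(5279.4756 + 27244.8036) = 180.34 mm
1–2: √((46.14)² + (-177.67)²) = √(2128.8996 + 31566.6289) = 183.56 mm
1–4: √((-14.16)² + (-193.21)²) = √(200.5056 + 37330.1041) = 193.73 mm
3–4: √((-82.65)² + (-190.46)²) = √(6831.0225 + 36275.0116) = 207.62 mm
4–5: √((132.96)² + (180.60)²) = √(17678.3616 + 32616.3600) = 224.26 mm
Closest pair: 3–5 at 51.27 mm.

3 and 5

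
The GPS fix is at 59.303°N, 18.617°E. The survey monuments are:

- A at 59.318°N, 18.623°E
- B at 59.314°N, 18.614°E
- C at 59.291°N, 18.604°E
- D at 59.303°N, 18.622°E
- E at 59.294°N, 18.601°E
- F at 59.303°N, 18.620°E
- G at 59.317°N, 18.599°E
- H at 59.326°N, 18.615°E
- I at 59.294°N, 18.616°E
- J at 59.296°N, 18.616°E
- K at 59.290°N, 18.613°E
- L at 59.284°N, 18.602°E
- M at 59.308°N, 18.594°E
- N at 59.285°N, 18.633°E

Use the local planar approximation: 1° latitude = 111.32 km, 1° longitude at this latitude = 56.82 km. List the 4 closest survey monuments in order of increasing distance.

Distances from 59.303°N, 18.617°E:
A: √((0.015·111.32)² + (0.006·56.82)²) = √(2.78823 + 0.11623) = 1.704 km
B: √((0.011·111.32)² + (-0.003·56.82)²) = √(1.49945 + 0.02906) = 1.236 km
C: √((-0.012·111.32)² + (-0.013·56.82)²) = √(1.78447 + 0.54562) = 1.526 km
D: √((0.000·111.32)² + (0.005·56.82)²) = √(0.00000 + 0.08071) = 0.284 km
E: √((-0.009·111.32)² + (-0.016·56.82)²) = √(1.00376 + 0.82650) = 1.353 km
F: √((0.000·111.32)² + (0.003·56.82)²) = √(0.00000 + 0.02906) = 0.170 km
G: √((0.014·111.32)² + (-0.018·56.82)²) = √(2.42886 + 1.04604) = 1.864 km
H: √((0.023·111.32)² + (-0.002·56.82)²) = √(6.55544 + 0.01291) = 2.563 km
I: √((-0.009·111.32)² + (-0.001·56.82)²) = √(1.00376 + 0.00323) = 1.003 km
J: √((-0.007·111.32)² + (-0.001·56.82)²) = √(0.60721 + 0.00323) = 0.781 km
K: √((-0.013·111.32)² + (-0.004·56.82)²) = √(2.09427 + 0.05166) = 1.465 km
L: √((-0.019·111.32)² + (-0.015·56.82)²) = √(4.47356 + 0.72642) = 2.280 km
M: √((0.005·111.32)² + (-0.023·56.82)²) = √(0.30980 + 1.70788) = 1.420 km
N: √((-0.018·111.32)² + (0.016·56.82)²) = √(4.01505 + 0.82650) = 2.200 km
Sorted: F (0.170 km) < D (0.284 km) < J (0.781 km) < I (1.003 km) < B (1.236 km) < E (1.353 km) < …

F, D, J, I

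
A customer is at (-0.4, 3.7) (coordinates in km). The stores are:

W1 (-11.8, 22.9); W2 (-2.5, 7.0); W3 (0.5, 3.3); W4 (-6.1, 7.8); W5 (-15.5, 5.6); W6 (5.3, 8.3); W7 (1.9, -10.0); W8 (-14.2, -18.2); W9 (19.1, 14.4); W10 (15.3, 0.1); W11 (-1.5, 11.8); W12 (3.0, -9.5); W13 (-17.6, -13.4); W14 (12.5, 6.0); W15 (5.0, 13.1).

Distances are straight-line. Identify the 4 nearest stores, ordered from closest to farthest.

Distances from (-0.4, 3.7):
W1: √((-11.4)² + (19.2)²) = √(129.960 + 368.640) = 22.3 km
W2: √((-2.1)² + (3.3)²) = √(4.410 + 10.890) = 3.9 km
W3: √((0.9)² + (-0.4)²) = √(0.810 + 0.160) = 1.0 km
W4: √((-5.7)² + (4.1)²) = √(32.490 + 16.810) = 7.0 km
W5: √((-15.1)² + (1.9)²) = √(228.010 + 3.610) = 15.2 km
W6: √((5.7)² + (4.6)²) = √(32.490 + 21.160) = 7.3 km
W7: √((2.3)² + (-13.7)²) = √(5.290 + 187.690) = 13.9 km
W8: √((-13.8)² + (-21.9)²) = √(190.440 + 479.610) = 25.9 km
W9: √((19.5)² + (10.7)²) = √(380.250 + 114.490) = 22.2 km
W10: √((15.7)² + (-3.6)²) = √(246.490 + 12.960) = 16.1 km
W11: √((-1.1)² + (8.1)²) = √(1.210 + 65.610) = 8.2 km
W12: √((3.4)² + (-13.2)²) = √(11.560 + 174.240) = 13.6 km
W13: √((-17.2)² + (-17.1)²) = √(295.840 + 292.410) = 24.3 km
W14: √((12.9)² + (2.3)²) = √(166.410 + 5.290) = 13.1 km
W15: √((5.4)² + (9.4)²) = √(29.160 + 88.360) = 10.8 km
Sorted: W3 (1.0 km) < W2 (3.9 km) < W4 (7.0 km) < W6 (7.3 km) < W11 (8.2 km) < W15 (10.8 km) < …

W3, W2, W4, W6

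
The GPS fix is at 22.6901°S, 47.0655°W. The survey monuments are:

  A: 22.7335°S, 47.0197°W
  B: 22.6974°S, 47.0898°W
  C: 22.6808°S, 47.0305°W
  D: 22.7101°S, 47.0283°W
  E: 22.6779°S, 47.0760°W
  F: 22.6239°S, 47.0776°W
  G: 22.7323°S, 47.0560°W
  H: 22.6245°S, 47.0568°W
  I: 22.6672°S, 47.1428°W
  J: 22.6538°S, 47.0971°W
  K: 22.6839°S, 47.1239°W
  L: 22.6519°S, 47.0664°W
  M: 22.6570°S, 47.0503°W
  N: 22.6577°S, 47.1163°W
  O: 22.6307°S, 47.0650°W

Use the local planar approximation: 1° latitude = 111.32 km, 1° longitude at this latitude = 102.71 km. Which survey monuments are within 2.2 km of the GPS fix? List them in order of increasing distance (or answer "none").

Distances from 22.6901°S, 47.0655°W:
A: 6.7431 km
B: 2.6248 km
C: 3.7410 km
D: 4.4222 km
E: 1.7342 km
F: 7.4734 km
G: 4.7980 km
H: 7.3571 km
I: 8.3387 km
J: 5.1830 km
K: 6.0378 km
L: 4.2534 km
M: 4.0018 km
N: 6.3429 km
O: 6.6126 km
Threshold 2.2 km: E (1.7342 km) is within range.

E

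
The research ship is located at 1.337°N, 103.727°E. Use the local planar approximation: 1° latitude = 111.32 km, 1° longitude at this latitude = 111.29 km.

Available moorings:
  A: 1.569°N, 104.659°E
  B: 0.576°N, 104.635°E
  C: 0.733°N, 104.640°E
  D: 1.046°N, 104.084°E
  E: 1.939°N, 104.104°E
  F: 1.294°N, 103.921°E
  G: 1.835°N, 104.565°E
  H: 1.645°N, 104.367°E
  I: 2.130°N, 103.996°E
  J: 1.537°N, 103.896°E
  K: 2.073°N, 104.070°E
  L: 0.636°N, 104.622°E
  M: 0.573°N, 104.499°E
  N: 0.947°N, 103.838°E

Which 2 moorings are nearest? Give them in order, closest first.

F, J

Distances from 1.337°N, 103.727°E:
A: √((0.232·111.32)² + (0.932·111.29)²) = √(666.99467 + 10758.31137) = 106.889 km
B: √((-0.761·111.32)² + (0.908·111.29)²) = √(7176.54990 + 10211.36927) = 131.863 km
C: √((-0.604·111.32)² + (0.913·111.29)²) = √(4520.85182 + 10324.13892) = 121.840 km
D: √((-0.291·111.32)² + (0.357·111.29)²) = √(1049.37901 + 1578.51501) = 51.263 km
E: √((0.602·111.32)² + (0.377·111.29)²) = √(4490.96197 + 1760.33363) = 79.065 km
F: √((-0.043·111.32)² + (0.194·111.29)²) = √(22.91307 + 466.13933) = 22.115 km
G: √((0.498·111.32)² + (0.838·111.29)²) = √(3073.30088 + 8697.61785) = 108.494 km
H: √((0.308·111.32)² + (0.640·111.29)²) = √(1175.56820 + 5073.08610) = 79.048 km
I: √((0.793·111.32)² + (0.269·111.29)²) = √(7792.78636 + 896.22457) = 93.215 km
J: √((0.200·111.32)² + (0.169·111.29)²) = √(495.68570 + 353.74124) = 29.145 km
K: √((0.736·111.32)² + (0.343·111.29)²) = √(6712.77397 + 1457.13747) = 90.388 km
L: √((-0.701·111.32)² + (0.895·111.29)²) = √(6089.51117 + 9921.06638) = 126.533 km
M: √((-0.764·111.32)² + (0.772·111.29)²) = √(7233.24395 + 7381.53844) = 120.892 km
N: √((-0.390·111.32)² + (0.111·111.29)²) = √(1884.84486 + 152.60130) = 45.138 km
Sorted: F (22.115 km) < J (29.145 km) < N (45.138 km) < D (51.263 km) < …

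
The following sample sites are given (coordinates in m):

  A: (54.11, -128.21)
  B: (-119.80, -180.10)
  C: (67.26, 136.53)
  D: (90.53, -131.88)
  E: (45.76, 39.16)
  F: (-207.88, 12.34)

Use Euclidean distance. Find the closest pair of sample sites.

A and D

Pairwise distances:
A–D: √((36.42)² + (-3.67)²) = √(1326.4164 + 13.4689) = 36.60 m
C–E: √((-21.50)² + (-97.37)²) = √(462.2500 + 9480.9169) = 99.72 m
A–E: √((-8.35)² + (167.37)²) = √(69.7225 + 28012.7169) = 167.58 m
D–E: √((-44.77)² + (171.04)²) = √(2004.3529 + 29254.6816) = 176.80 m
A–B: √((-173.91)² + (-51.89)²) = √(30244.6881 + 2692.5721) = 181.49 m
B–F: √((-88.08)² + (192.44)²) = √(7758.0864 + 37033.1536) = 211.64 m
B–D: √((210.33)² + (48.22)²) = √(44238.7089 + 2325.1684) = 215.79 m
E–F: √((-253.64)² + (-26.82)²) = √(64333.2496 + 719.3124) = 255.05 m
A–C: √((13.15)² + (264.74)²) = √(172.9225 + 70087.2676) = 265.07 m
C–D: √((23.27)² + (-268.41)²) = √(541.4929 + 72043.9281) = 269.42 m
B–E: √((165.56)² + (219.26)²) = √(27410.1136 + 48074.9476) = 274.75 m
A–F: √((-261.99)² + (140.55)²) = √(68638.7601 + 19754.3025) = 297.31 m
C–F: √((-275.14)² + (-124.19)²) = √(75702.0196 + 15423.1561) = 301.87 m
D–F: √((-298.41)² + (144.22)²) = √(89048.5281 + 20799.4084) = 331.43 m
B–C: √((187.06)² + (316.63)²) = √(34991.4436 + 100254.5569) = 367.76 m
Closest pair: A–D at 36.60 m.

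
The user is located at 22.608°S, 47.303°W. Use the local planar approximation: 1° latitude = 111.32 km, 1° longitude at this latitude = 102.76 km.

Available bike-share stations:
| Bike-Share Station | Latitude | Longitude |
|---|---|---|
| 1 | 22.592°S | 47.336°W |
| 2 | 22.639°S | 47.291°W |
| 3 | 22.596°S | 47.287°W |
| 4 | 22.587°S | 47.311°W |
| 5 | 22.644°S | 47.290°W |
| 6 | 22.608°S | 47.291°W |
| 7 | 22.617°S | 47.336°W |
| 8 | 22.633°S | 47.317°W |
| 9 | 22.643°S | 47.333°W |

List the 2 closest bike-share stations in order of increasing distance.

Distances from 22.608°S, 47.303°W:
1: √((0.016·111.32)² + (-0.033·102.76)²) = √(3.17239 + 11.49942) = 3.830 km
2: √((-0.031·111.32)² + (0.012·102.76)²) = √(11.90885 + 1.52058) = 3.665 km
3: √((0.012·111.32)² + (0.016·102.76)²) = √(1.78447 + 2.70326) = 2.118 km
4: √((0.021·111.32)² + (-0.008·102.76)²) = √(5.46493 + 0.67582) = 2.478 km
5: √((-0.036·111.32)² + (0.013·102.76)²) = √(16.06022 + 1.78458) = 4.224 km
6: √((0.000·111.32)² + (0.012·102.76)²) = √(0.00000 + 1.52058) = 1.233 km
7: √((-0.009·111.32)² + (-0.033·102.76)²) = √(1.00376 + 11.49942) = 3.536 km
8: √((-0.025·111.32)² + (-0.014·102.76)²) = √(7.74509 + 2.06969) = 3.133 km
9: √((-0.035·111.32)² + (-0.030·102.76)²) = √(15.18037 + 9.50366) = 4.968 km
Sorted: 6 (1.233 km) < 3 (2.118 km) < 4 (2.478 km) < 8 (3.133 km) < …

6, 3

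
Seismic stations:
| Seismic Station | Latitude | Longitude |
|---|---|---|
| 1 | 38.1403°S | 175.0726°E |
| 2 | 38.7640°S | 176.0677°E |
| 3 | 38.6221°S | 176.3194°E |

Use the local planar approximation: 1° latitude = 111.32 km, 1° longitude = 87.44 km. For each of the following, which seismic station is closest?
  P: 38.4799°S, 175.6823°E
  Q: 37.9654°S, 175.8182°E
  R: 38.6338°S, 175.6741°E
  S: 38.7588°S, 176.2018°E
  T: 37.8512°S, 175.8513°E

P at 38.4799°S, 175.6823°E:
  1: 65.3556 km
  2: 46.2153 km
  3: 57.9134 km
  → nearest: 2 (46.2153 km)
Q at 37.9654°S, 175.8182°E:
  1: 68.0404 km
  2: 91.5379 km
  3: 85.2338 km
  → nearest: 1 (68.0404 km)
R at 38.6338°S, 175.6741°E:
  1: 76.0543 km
  2: 37.3438 km
  3: 56.4401 km
  → nearest: 2 (37.3438 km)
S at 38.7588°S, 176.2018°E:
  1: 120.3726 km
  2: 11.7400 km
  3: 18.3660 km
  → nearest: 2 (11.7400 km)
T at 37.8512°S, 175.8513°E:
  1: 75.3120 km
  2: 103.3597 km
  3: 95.0779 km
  → nearest: 1 (75.3120 km)

P→2; Q→1; R→2; S→2; T→1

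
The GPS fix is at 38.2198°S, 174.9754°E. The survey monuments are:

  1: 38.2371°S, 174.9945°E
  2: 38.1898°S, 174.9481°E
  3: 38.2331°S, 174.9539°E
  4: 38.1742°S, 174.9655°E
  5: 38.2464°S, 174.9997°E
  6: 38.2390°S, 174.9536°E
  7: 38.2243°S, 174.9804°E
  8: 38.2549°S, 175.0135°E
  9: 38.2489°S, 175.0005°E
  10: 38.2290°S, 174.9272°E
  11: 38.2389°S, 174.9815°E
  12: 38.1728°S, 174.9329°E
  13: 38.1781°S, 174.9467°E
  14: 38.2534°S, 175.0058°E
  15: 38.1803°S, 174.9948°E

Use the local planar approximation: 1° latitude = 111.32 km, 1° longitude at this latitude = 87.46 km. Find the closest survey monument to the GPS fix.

7

Distances from 38.2198°S, 174.9754°E:
1: √((-0.0173·111.32)² + (0.0191·87.46)²) = √(3.708844 + 2.790523) = 2.5494 km
2: √((0.0300·111.32)² + (-0.0273·87.46)²) = √(11.152928 + 5.700911) = 4.1053 km
3: √((-0.0133·111.32)² + (-0.0215·87.46)²) = √(2.192046 + 3.535867) = 2.3933 km
4: √((0.0456·111.32)² + (-0.0099·87.46)²) = √(25.767725 + 0.749703) = 5.1495 km
5: √((-0.0266·111.32)² + (0.0243·87.46)²) = √(8.768184 + 4.516807) = 3.6449 km
6: √((-0.0192·111.32)² + (-0.0218·87.46)²) = √(4.568239 + 3.635230) = 2.8642 km
7: √((-0.0045·111.32)² + (0.0050·87.46)²) = √(0.250941 + 0.191231) = 0.6650 km
8: √((-0.0351·111.32)² + (0.0381·87.46)²) = √(15.267243 + 11.103730) = 5.1353 km
9: √((-0.0291·111.32)² + (0.0251·87.46)²) = √(10.493790 + 4.819105) = 3.9132 km
10: √((-0.0092·111.32)² + (-0.0482·87.46)²) = √(1.048871 + 17.771047) = 4.3382 km
11: √((-0.0191·111.32)² + (0.0061·87.46)²) = √(4.520777 + 0.284629) = 2.1921 km
12: √((0.0470·111.32)² + (-0.0425·87.46)²) = √(27.374243 + 13.816461) = 6.4180 km
13: √((0.0417·111.32)² + (-0.0287·87.46)²) = √(21.548572 + 6.300612) = 5.2772 km
14: √((-0.0336·111.32)² + (0.0304·87.46)²) = √(13.990233 + 7.069132) = 4.5890 km
15: √((0.0395·111.32)² + (0.0194·87.46)²) = √(19.334840 + 2.878872) = 4.7131 km
Minimum: 7 at 0.6650 km.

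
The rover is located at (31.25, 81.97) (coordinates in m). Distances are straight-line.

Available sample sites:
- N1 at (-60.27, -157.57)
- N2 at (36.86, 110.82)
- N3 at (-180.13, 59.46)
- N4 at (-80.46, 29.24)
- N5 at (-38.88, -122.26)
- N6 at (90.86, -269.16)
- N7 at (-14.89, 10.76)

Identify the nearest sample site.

N2

Distances from (31.25, 81.97):
N1: 256.43 m
N2: 29.39 m
N3: 212.58 m
N4: 123.53 m
N5: 215.94 m
N6: 356.15 m
N7: 84.85 m
Minimum: N2 at 29.39 m.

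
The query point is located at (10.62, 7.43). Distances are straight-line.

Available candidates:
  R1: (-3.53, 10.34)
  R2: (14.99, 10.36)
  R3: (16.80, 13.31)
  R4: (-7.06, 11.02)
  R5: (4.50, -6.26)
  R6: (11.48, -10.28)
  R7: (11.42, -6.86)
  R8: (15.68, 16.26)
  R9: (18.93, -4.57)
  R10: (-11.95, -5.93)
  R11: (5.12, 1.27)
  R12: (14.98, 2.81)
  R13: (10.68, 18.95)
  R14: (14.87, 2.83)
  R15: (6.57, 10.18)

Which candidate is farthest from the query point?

R10

Distances from (10.62, 7.43):
R1: 14.45
R2: 5.26
R3: 8.53
R4: 18.04
R5: 15.00
R6: 17.73
R7: 14.31
R8: 10.18
R9: 14.60
R10: 26.23
R11: 8.26
R12: 6.35
R13: 11.52
R14: 6.26
R15: 4.90
Maximum: R10 at 26.23.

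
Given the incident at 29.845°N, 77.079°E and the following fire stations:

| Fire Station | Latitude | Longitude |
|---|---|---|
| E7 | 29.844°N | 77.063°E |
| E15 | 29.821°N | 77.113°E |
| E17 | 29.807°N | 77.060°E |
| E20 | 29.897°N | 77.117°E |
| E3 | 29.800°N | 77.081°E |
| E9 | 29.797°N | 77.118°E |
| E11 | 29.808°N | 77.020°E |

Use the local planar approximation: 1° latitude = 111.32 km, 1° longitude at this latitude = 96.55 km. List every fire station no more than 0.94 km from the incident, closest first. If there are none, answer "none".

none

Distances from 29.845°N, 77.079°E:
E7: 1.549 km
E15: 4.232 km
E17: 4.611 km
E20: 6.853 km
E3: 5.013 km
E9: 6.537 km
E11: 7.030 km
Threshold 0.94 km: none within range.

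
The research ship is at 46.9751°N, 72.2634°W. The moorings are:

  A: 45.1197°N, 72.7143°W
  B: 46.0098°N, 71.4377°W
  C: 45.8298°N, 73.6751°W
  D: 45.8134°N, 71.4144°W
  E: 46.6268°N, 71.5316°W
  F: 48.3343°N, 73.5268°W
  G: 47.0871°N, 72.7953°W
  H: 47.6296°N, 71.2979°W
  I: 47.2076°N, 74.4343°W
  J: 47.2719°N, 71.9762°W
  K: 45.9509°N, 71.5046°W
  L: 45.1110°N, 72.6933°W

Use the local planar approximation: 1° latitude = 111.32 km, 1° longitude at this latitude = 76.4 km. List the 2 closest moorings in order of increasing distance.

J, G

Distances from 46.9751°N, 72.2634°W:
A: 209.3962 km
B: 124.6057 km
C: 166.9952 km
D: 144.6757 km
E: 68.0382 km
F: 179.4725 km
G: 42.5068 km
H: 103.6802 km
I: 167.8640 km
J: 39.6621 km
K: 127.9061 km
L: 210.0948 km
Sorted: J (39.6621 km) < G (42.5068 km) < E (68.0382 km) < H (103.6802 km) < …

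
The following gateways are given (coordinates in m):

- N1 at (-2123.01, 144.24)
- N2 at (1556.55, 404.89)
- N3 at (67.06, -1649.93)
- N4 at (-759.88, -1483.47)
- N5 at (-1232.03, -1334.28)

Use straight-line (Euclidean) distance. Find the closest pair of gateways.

Pairwise distances:
N1–N2: √((3679.56)² + (260.65)²) = √(13539161.7936 + 67938.4225) = 3688.78 m
N1–N3: √((2190.07)² + (-1794.17)²) = √(4796406.6049 + 3219045.9889) = 2831.16 m
N1–N4: √((1363.13)² + (-1627.71)²) = √(1858123.3969 + 2649439.8441) = 2123.10 m
N1–N5: √((890.98)² + (-1478.52)²) = √(793845.3604 + 2186021.3904) = 1726.23 m
N2–N3: √((-1489.49)² + (-2054.82)²) = √(2218580.4601 + 4222285.2324) = 2537.89 m
N2–N4: √((-2316.43)² + (-1888.36)²) = √(5365847.9449 + 3565903.4896) = 2988.60 m
N2–N5: √((-2788.58)² + (-1739.17)²) = √(7776178.4164 + 3024712.2889) = 3286.47 m
N3–N4: √((-826.94)² + (166.46)²) = √(683829.7636 + 27708.9316) = 843.53 m
N3–N5: √((-1299.09)² + (315.65)²) = √(1687634.8281 + 99634.9225) = 1336.89 m
N4–N5: √((-472.15)² + (149.19)²) = √(222925.6225 + 22257.6561) = 495.16 m
Closest pair: N4–N5 at 495.16 m.

N4 and N5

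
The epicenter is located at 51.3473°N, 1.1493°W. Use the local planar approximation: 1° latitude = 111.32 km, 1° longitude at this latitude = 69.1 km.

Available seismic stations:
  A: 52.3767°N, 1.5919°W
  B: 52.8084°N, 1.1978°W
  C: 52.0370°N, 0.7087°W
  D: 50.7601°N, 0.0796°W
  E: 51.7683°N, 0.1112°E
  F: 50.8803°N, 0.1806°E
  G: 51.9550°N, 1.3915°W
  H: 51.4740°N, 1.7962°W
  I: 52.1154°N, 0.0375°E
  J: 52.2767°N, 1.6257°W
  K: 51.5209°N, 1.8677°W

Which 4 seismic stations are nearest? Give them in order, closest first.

H, K, G, C

Distances from 51.3473°N, 1.1493°W:
A: √((1.0294·111.32)² + (-0.4426·69.1)²) = √(13131.511645 + 935.360259) = 118.6038 km
B: √((1.4611·111.32)² + (-0.0485·69.1)²) = √(26454.909296 + 11.231547) = 162.6842 km
C: √((0.6897·111.32)² + (0.4406·69.1)²) = √(5894.769765 + 926.926035) = 82.5936 km
D: √((-0.5872·111.32)² + (1.0697·69.1)²) = √(4272.858285 + 5463.614971) = 98.6736 km
E: √((0.4210·111.32)² + (1.2605·69.1)²) = √(2196.395711 + 7586.505810) = 98.9086 km
F: √((-0.4670·111.32)² + (1.3299·69.1)²) = √(2702.589944 + 8444.891357) = 105.5816 km
G: √((0.6077·111.32)² + (-0.2422·69.1)²) = √(4576.409390 + 280.094365) = 69.6886 km
H: √((0.1267·111.32)² + (-0.6469·69.1)²) = √(198.929699 + 1998.160627) = 46.8731 km
I: √((0.7681·111.32)² + (1.1868·69.1)²) = √(7311.086556 + 6725.292382) = 118.4752 km
J: √((0.9294·111.32)² + (-0.4764·69.1)²) = √(10704.138792 + 1083.676362) = 108.5717 km
K: √((0.1736·111.32)² + (-0.7184·69.1)²) = √(373.461500 + 2464.272565) = 53.2704 km
Sorted: H (46.8731 km) < K (53.2704 km) < G (69.6886 km) < C (82.5936 km) < D (98.6736 km) < E (98.9086 km) < …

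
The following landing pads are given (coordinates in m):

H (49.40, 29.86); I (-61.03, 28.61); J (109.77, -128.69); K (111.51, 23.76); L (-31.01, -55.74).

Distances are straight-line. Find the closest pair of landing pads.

H and K

Pairwise distances:
H–I: √((-110.43)² + (-1.25)²) = √(12194.7849 + 1.5625) = 110.44 m
H–J: √((60.37)² + (-158.55)²) = √(3644.5369 + 25138.1025) = 169.65 m
H–K: √((62.11)² + (-6.10)²) = √(3857.6521 + 37.2100) = 62.41 m
H–L: √((-80.41)² + (-85.60)²) = √(6465.7681 + 7327.3600) = 117.44 m
I–J: √((170.80)² + (-157.30)²) = √(29172.6400 + 24743.2900) = 232.20 m
I–K: √((172.54)² + (-4.85)²) = √(29770.0516 + 23.5225) = 172.61 m
I–L: √((30.02)² + (-84.35)²) = √(901.2004 + 7114.9225) = 89.53 m
J–K: √((1.74)² + (152.45)²) = √(3.0276 + 23241.0025) = 152.46 m
J–L: √((-140.78)² + (72.95)²) = √(19819.0084 + 5321.7025) = 158.56 m
K–L: √((-142.52)² + (-79.50)²) = √(20311.9504 + 6320.2500) = 163.19 m
Closest pair: H–K at 62.41 m.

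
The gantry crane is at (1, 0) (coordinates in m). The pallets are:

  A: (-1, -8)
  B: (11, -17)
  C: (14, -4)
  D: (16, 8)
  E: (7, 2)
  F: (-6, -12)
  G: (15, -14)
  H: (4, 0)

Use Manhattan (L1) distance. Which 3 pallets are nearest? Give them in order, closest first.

Distances from (1, 0):
A: 10 m
B: 27 m
C: 17 m
D: 23 m
E: 8 m
F: 19 m
G: 28 m
H: 3 m
Sorted: H (3 m) < E (8 m) < A (10 m) < C (17 m) < F (19 m) < …

H, E, A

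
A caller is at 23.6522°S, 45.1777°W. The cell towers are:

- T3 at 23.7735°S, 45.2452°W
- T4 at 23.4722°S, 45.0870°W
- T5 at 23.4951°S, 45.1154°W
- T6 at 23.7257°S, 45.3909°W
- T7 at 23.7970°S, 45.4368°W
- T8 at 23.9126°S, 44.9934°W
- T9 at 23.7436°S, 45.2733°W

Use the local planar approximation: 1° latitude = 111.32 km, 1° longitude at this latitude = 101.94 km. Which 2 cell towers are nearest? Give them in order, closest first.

T9, T3

Distances from 23.6522°S, 45.1777°W:
T3: √((-0.1213·111.32)² + (-0.0675·101.94)²) = √(182.334142 + 47.347473) = 15.1553 km
T4: √((0.1800·111.32)² + (0.0907·101.94)²) = √(401.505414 + 85.487739) = 22.0679 km
T5: √((0.1571·111.32)² + (0.0623·101.94)²) = √(305.843155 + 40.333448) = 18.6058 km
T6: √((-0.0735·111.32)² + (-0.2132·101.94)²) = √(66.945451 + 472.349717) = 23.2227 km
T7: √((-0.1448·111.32)² + (-0.2591·101.94)²) = √(259.826545 + 697.628291) = 30.9428 km
T8: √((-0.2604·111.32)² + (0.1843·101.94)²) = √(840.288375 + 352.971734) = 34.5436 km
T9: √((-0.0914·111.32)² + (-0.0956·101.94)²) = √(103.523462 + 94.974069) = 14.0889 km
Sorted: T9 (14.0889 km) < T3 (15.1553 km) < T5 (18.6058 km) < T4 (22.0679 km) < …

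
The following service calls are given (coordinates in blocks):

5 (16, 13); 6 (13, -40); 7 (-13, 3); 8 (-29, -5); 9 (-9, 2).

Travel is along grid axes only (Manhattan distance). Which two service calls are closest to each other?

Pairwise distances:
7–9: |4| + |-1| = 4 + 1 = 5 blocks
7–8: |-16| + |-8| = 16 + 8 = 24 blocks
8–9: |20| + |7| = 20 + 7 = 27 blocks
5–9: |-25| + |-11| = 25 + 11 = 36 blocks
5–7: |-29| + |-10| = 29 + 10 = 39 blocks
5–6: |-3| + |-53| = 3 + 53 = 56 blocks
5–8: |-45| + |-18| = 45 + 18 = 63 blocks
6–9: |-22| + |42| = 22 + 42 = 64 blocks
6–7: |-26| + |43| = 26 + 43 = 69 blocks
6–8: |-42| + |35| = 42 + 35 = 77 blocks
Closest pair: 7–9 at 5 blocks.

7 and 9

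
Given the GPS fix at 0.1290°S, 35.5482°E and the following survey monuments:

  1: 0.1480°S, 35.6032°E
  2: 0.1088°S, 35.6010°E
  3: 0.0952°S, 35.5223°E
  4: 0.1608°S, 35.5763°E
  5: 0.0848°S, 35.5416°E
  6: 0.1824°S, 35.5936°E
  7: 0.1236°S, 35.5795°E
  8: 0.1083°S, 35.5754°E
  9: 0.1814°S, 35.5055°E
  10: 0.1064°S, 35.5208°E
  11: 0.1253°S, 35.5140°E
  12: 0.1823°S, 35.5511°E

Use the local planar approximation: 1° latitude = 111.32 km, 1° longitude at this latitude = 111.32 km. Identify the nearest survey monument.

Distances from 0.1290°S, 35.5482°E:
1: √((-0.0190·111.32)² + (0.0550·111.32)²) = √(4.473563 + 37.486231) = 6.4776 km
2: √((0.0202·111.32)² + (0.0528·111.32)²) = √(5.056490 + 34.547310) = 6.2932 km
3: √((0.0338·111.32)² + (-0.0259·111.32)²) = √(14.157279 + 8.312773) = 4.7403 km
4: √((-0.0318·111.32)² + (0.0281·111.32)²) = √(12.531430 + 9.784960) = 4.7240 km
5: √((0.0442·111.32)² + (-0.0066·111.32)²) = √(24.209785 + 0.539802) = 4.9749 km
6: √((-0.0534·111.32)² + (0.0454·111.32)²) = √(35.336938 + 25.542188) = 7.8025 km
7: √((0.0054·111.32)² + (0.0313·111.32)²) = √(0.361355 + 12.140458) = 3.5358 km
8: √((0.0207·111.32)² + (0.0272·111.32)²) = √(5.309909 + 9.168203) = 3.8050 km
9: √((-0.0524·111.32)² + (-0.0427·111.32)²) = √(34.025849 + 22.594469) = 7.5246 km
10: √((0.0226·111.32)² + (-0.0274·111.32)²) = √(6.329411 + 9.303525) = 3.9539 km
11: √((0.0037·111.32)² + (-0.0342·111.32)²) = √(0.169648 + 14.494345) = 3.8294 km
12: √((-0.0533·111.32)² + (0.0029·111.32)²) = √(35.204713 + 0.104218) = 5.9421 km
Minimum: 7 at 3.5358 km.

7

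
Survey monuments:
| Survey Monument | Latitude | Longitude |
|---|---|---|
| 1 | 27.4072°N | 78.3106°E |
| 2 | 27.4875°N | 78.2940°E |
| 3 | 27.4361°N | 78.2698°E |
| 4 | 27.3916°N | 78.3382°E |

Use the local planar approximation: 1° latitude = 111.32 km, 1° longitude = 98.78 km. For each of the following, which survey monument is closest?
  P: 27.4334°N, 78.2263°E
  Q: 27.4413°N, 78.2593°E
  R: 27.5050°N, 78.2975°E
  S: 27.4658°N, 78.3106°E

P at 27.4334°N, 78.2263°E:
  1: √((-0.0262·111.32)² + (0.0843·98.78)²) = √(8.506462 + 69.341494) = 8.8231 km
  2: √((0.0541·111.32)² + (0.0677·98.78)²) = √(36.269446 + 44.721399) = 8.9995 km
  3: √((0.0027·111.32)² + (0.0435·98.78)²) = √(0.090339 + 18.463607) = 4.3074 km
  4: √((-0.0418·111.32)² + (0.1119·98.78)²) = √(21.652047 + 122.179464) = 11.9930 km
  → nearest: 3 (4.3074 km)
Q at 27.4413°N, 78.2593°E:
  1: √((-0.0341·111.32)² + (0.0513·98.78)²) = √(14.409707 + 25.678685) = 6.3315 km
  2: √((0.0462·111.32)² + (0.0347·98.78)²) = √(26.450284 + 11.748894) = 6.1805 km
  3: √((-0.0052·111.32)² + (0.0105·98.78)²) = √(0.335084 + 1.075763) = 1.1878 km
  4: √((-0.0497·111.32)² + (0.0789·98.78)²) = √(30.609707 + 60.742414) = 9.5578 km
  → nearest: 3 (1.1878 km)
R at 27.5050°N, 78.2975°E:
  1: √((-0.0978·111.32)² + (0.0131·98.78)²) = √(118.528859 + 1.674483) = 10.9637 km
  2: √((-0.0175·111.32)² + (-0.0035·98.78)²) = √(3.795094 + 0.119529) = 1.9785 km
  3: √((-0.0689·111.32)² + (-0.0277·98.78)²) = √(58.828102 + 7.486823) = 8.1434 km
  4: √((-0.1134·111.32)² + (0.0407·98.78)²) = √(159.357499 + 16.163182) = 13.2484 km
  → nearest: 2 (1.9785 km)
S at 27.4658°N, 78.3106°E:
  1: √((-0.0586·111.32)² + (0.0000·98.78)²) = √(42.554121 + 0.000000) = 6.5234 km
  2: √((0.0217·111.32)² + (-0.0166·98.78)²) = √(5.835336 + 2.688774) = 2.9196 km
  3: √((-0.0297·111.32)² + (-0.0408·98.78)²) = √(10.930985 + 16.242705) = 5.2128 km
  4: √((-0.0742·111.32)² + (0.0276·98.78)²) = √(68.226675 + 7.432864) = 8.6982 km
  → nearest: 2 (2.9196 km)

P→3; Q→3; R→2; S→2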